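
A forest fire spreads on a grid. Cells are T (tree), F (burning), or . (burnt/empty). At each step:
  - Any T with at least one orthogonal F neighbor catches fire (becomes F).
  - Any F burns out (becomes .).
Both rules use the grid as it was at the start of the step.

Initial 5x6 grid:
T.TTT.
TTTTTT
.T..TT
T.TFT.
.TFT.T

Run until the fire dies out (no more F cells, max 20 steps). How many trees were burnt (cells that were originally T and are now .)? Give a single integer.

Step 1: +4 fires, +2 burnt (F count now 4)
Step 2: +1 fires, +4 burnt (F count now 1)
Step 3: +2 fires, +1 burnt (F count now 2)
Step 4: +3 fires, +2 burnt (F count now 3)
Step 5: +2 fires, +3 burnt (F count now 2)
Step 6: +2 fires, +2 burnt (F count now 2)
Step 7: +2 fires, +2 burnt (F count now 2)
Step 8: +1 fires, +2 burnt (F count now 1)
Step 9: +0 fires, +1 burnt (F count now 0)
Fire out after step 9
Initially T: 19, now '.': 28
Total burnt (originally-T cells now '.'): 17

Answer: 17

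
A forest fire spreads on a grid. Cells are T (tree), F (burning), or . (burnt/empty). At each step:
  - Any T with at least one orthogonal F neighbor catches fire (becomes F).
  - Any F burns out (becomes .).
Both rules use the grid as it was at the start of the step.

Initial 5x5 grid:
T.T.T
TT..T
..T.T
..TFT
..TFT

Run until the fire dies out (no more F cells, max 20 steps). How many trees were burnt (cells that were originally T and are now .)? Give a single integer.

Answer: 8

Derivation:
Step 1: +4 fires, +2 burnt (F count now 4)
Step 2: +2 fires, +4 burnt (F count now 2)
Step 3: +1 fires, +2 burnt (F count now 1)
Step 4: +1 fires, +1 burnt (F count now 1)
Step 5: +0 fires, +1 burnt (F count now 0)
Fire out after step 5
Initially T: 12, now '.': 21
Total burnt (originally-T cells now '.'): 8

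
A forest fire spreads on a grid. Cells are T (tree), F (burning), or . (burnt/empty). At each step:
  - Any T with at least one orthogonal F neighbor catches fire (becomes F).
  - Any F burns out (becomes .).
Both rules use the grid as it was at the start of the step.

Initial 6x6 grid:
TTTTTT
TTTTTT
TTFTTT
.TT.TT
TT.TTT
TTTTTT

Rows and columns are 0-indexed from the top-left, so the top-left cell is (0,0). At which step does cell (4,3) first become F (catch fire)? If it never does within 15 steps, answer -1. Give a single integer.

Step 1: cell (4,3)='T' (+4 fires, +1 burnt)
Step 2: cell (4,3)='T' (+6 fires, +4 burnt)
Step 3: cell (4,3)='T' (+7 fires, +6 burnt)
Step 4: cell (4,3)='T' (+7 fires, +7 burnt)
Step 5: cell (4,3)='F' (+6 fires, +7 burnt)
  -> target ignites at step 5
Step 6: cell (4,3)='.' (+2 fires, +6 burnt)
Step 7: cell (4,3)='.' (+0 fires, +2 burnt)
  fire out at step 7

5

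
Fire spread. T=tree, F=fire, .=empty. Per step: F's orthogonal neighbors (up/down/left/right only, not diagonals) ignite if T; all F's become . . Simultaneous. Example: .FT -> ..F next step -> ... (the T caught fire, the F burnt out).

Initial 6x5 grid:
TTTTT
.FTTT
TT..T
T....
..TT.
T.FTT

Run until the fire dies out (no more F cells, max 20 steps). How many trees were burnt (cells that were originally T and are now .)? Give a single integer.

Answer: 16

Derivation:
Step 1: +5 fires, +2 burnt (F count now 5)
Step 2: +6 fires, +5 burnt (F count now 6)
Step 3: +3 fires, +6 burnt (F count now 3)
Step 4: +2 fires, +3 burnt (F count now 2)
Step 5: +0 fires, +2 burnt (F count now 0)
Fire out after step 5
Initially T: 17, now '.': 29
Total burnt (originally-T cells now '.'): 16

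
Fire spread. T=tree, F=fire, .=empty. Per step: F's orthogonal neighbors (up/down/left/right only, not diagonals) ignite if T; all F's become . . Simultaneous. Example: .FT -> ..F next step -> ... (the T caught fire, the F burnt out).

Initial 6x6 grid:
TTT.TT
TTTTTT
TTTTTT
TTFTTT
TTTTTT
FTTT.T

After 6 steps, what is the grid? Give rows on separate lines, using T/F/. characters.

Step 1: 6 trees catch fire, 2 burn out
  TTT.TT
  TTTTTT
  TTFTTT
  TF.FTT
  FTFTTT
  .FTT.T
Step 2: 8 trees catch fire, 6 burn out
  TTT.TT
  TTFTTT
  TF.FTT
  F...FT
  .F.FTT
  ..FT.T
Step 3: 8 trees catch fire, 8 burn out
  TTF.TT
  TF.FTT
  F...FT
  .....F
  ....FT
  ...F.T
Step 4: 5 trees catch fire, 8 burn out
  TF..TT
  F...FT
  .....F
  ......
  .....F
  .....T
Step 5: 4 trees catch fire, 5 burn out
  F...FT
  .....F
  ......
  ......
  ......
  .....F
Step 6: 1 trees catch fire, 4 burn out
  .....F
  ......
  ......
  ......
  ......
  ......

.....F
......
......
......
......
......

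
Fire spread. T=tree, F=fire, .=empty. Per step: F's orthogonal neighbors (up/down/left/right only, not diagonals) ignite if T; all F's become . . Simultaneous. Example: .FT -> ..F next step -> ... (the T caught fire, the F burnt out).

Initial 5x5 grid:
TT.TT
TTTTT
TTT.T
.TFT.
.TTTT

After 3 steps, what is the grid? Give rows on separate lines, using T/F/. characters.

Step 1: 4 trees catch fire, 1 burn out
  TT.TT
  TTTTT
  TTF.T
  .F.F.
  .TFTT
Step 2: 4 trees catch fire, 4 burn out
  TT.TT
  TTFTT
  TF..T
  .....
  .F.FT
Step 3: 4 trees catch fire, 4 burn out
  TT.TT
  TF.FT
  F...T
  .....
  ....F

TT.TT
TF.FT
F...T
.....
....F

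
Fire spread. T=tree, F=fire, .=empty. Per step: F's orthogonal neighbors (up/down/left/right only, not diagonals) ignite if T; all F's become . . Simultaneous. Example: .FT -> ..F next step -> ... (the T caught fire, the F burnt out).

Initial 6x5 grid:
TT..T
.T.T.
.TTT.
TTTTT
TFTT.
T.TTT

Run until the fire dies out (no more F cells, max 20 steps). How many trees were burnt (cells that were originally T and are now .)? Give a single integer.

Step 1: +3 fires, +1 burnt (F count now 3)
Step 2: +6 fires, +3 burnt (F count now 6)
Step 3: +4 fires, +6 burnt (F count now 4)
Step 4: +4 fires, +4 burnt (F count now 4)
Step 5: +2 fires, +4 burnt (F count now 2)
Step 6: +0 fires, +2 burnt (F count now 0)
Fire out after step 6
Initially T: 20, now '.': 29
Total burnt (originally-T cells now '.'): 19

Answer: 19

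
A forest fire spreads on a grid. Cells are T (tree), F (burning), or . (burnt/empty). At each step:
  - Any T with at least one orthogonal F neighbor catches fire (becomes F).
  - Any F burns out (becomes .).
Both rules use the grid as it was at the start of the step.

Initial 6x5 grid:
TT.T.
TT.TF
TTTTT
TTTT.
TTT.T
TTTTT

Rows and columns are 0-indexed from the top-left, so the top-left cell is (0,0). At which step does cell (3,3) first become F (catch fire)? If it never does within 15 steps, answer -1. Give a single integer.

Step 1: cell (3,3)='T' (+2 fires, +1 burnt)
Step 2: cell (3,3)='T' (+2 fires, +2 burnt)
Step 3: cell (3,3)='F' (+2 fires, +2 burnt)
  -> target ignites at step 3
Step 4: cell (3,3)='.' (+2 fires, +2 burnt)
Step 5: cell (3,3)='.' (+4 fires, +2 burnt)
Step 6: cell (3,3)='.' (+5 fires, +4 burnt)
Step 7: cell (3,3)='.' (+4 fires, +5 burnt)
Step 8: cell (3,3)='.' (+2 fires, +4 burnt)
Step 9: cell (3,3)='.' (+1 fires, +2 burnt)
Step 10: cell (3,3)='.' (+0 fires, +1 burnt)
  fire out at step 10

3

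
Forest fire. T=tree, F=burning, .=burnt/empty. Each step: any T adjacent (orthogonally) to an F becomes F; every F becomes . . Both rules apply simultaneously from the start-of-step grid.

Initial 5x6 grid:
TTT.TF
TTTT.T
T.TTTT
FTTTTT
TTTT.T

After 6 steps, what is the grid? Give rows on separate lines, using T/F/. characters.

Step 1: 5 trees catch fire, 2 burn out
  TTT.F.
  TTTT.F
  F.TTTT
  .FTTTT
  FTTT.T
Step 2: 4 trees catch fire, 5 burn out
  TTT...
  FTTT..
  ..TTTF
  ..FTTT
  .FTT.T
Step 3: 7 trees catch fire, 4 burn out
  FTT...
  .FTT..
  ..FTF.
  ...FTF
  ..FT.T
Step 4: 6 trees catch fire, 7 burn out
  .FT...
  ..FT..
  ...F..
  ....F.
  ...F.F
Step 5: 2 trees catch fire, 6 burn out
  ..F...
  ...F..
  ......
  ......
  ......
Step 6: 0 trees catch fire, 2 burn out
  ......
  ......
  ......
  ......
  ......

......
......
......
......
......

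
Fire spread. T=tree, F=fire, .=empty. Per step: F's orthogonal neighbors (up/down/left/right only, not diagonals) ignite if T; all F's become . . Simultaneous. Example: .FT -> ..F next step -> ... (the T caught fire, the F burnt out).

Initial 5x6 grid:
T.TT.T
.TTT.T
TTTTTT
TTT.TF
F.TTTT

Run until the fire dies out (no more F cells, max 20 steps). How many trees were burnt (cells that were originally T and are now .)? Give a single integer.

Answer: 21

Derivation:
Step 1: +4 fires, +2 burnt (F count now 4)
Step 2: +5 fires, +4 burnt (F count now 5)
Step 3: +5 fires, +5 burnt (F count now 5)
Step 4: +4 fires, +5 burnt (F count now 4)
Step 5: +2 fires, +4 burnt (F count now 2)
Step 6: +1 fires, +2 burnt (F count now 1)
Step 7: +0 fires, +1 burnt (F count now 0)
Fire out after step 7
Initially T: 22, now '.': 29
Total burnt (originally-T cells now '.'): 21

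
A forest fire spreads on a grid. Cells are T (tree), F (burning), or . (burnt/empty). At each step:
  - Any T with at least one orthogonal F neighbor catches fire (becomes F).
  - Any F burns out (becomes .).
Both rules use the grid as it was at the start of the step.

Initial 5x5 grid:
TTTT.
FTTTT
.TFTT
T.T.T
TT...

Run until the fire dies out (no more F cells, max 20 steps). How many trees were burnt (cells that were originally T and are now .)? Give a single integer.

Step 1: +6 fires, +2 burnt (F count now 6)
Step 2: +4 fires, +6 burnt (F count now 4)
Step 3: +3 fires, +4 burnt (F count now 3)
Step 4: +0 fires, +3 burnt (F count now 0)
Fire out after step 4
Initially T: 16, now '.': 22
Total burnt (originally-T cells now '.'): 13

Answer: 13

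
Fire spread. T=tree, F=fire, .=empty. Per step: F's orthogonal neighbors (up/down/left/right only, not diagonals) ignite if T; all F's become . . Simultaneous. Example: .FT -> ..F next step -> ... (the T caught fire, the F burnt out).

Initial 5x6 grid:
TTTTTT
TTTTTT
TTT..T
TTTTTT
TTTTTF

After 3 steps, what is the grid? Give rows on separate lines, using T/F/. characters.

Step 1: 2 trees catch fire, 1 burn out
  TTTTTT
  TTTTTT
  TTT..T
  TTTTTF
  TTTTF.
Step 2: 3 trees catch fire, 2 burn out
  TTTTTT
  TTTTTT
  TTT..F
  TTTTF.
  TTTF..
Step 3: 3 trees catch fire, 3 burn out
  TTTTTT
  TTTTTF
  TTT...
  TTTF..
  TTF...

TTTTTT
TTTTTF
TTT...
TTTF..
TTF...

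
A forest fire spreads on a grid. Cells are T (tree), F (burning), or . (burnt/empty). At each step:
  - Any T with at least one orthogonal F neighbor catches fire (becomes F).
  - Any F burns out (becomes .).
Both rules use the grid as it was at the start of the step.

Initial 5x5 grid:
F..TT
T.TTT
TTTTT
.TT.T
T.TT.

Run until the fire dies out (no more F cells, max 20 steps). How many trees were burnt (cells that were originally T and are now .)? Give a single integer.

Answer: 16

Derivation:
Step 1: +1 fires, +1 burnt (F count now 1)
Step 2: +1 fires, +1 burnt (F count now 1)
Step 3: +1 fires, +1 burnt (F count now 1)
Step 4: +2 fires, +1 burnt (F count now 2)
Step 5: +3 fires, +2 burnt (F count now 3)
Step 6: +3 fires, +3 burnt (F count now 3)
Step 7: +4 fires, +3 burnt (F count now 4)
Step 8: +1 fires, +4 burnt (F count now 1)
Step 9: +0 fires, +1 burnt (F count now 0)
Fire out after step 9
Initially T: 17, now '.': 24
Total burnt (originally-T cells now '.'): 16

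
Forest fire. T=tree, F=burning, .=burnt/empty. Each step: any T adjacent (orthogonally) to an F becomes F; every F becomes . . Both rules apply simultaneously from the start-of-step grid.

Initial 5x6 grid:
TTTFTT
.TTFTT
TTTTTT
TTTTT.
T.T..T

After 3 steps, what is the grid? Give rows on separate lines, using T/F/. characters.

Step 1: 5 trees catch fire, 2 burn out
  TTF.FT
  .TF.FT
  TTTFTT
  TTTTT.
  T.T..T
Step 2: 7 trees catch fire, 5 burn out
  TF...F
  .F...F
  TTF.FT
  TTTFT.
  T.T..T
Step 3: 5 trees catch fire, 7 burn out
  F.....
  ......
  TF...F
  TTF.F.
  T.T..T

F.....
......
TF...F
TTF.F.
T.T..T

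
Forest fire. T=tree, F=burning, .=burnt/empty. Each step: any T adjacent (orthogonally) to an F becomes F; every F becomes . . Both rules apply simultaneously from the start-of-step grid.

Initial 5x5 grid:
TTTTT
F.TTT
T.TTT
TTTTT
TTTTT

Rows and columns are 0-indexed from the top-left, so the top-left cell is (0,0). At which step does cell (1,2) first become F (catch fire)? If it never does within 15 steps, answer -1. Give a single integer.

Step 1: cell (1,2)='T' (+2 fires, +1 burnt)
Step 2: cell (1,2)='T' (+2 fires, +2 burnt)
Step 3: cell (1,2)='T' (+3 fires, +2 burnt)
Step 4: cell (1,2)='F' (+4 fires, +3 burnt)
  -> target ignites at step 4
Step 5: cell (1,2)='.' (+5 fires, +4 burnt)
Step 6: cell (1,2)='.' (+4 fires, +5 burnt)
Step 7: cell (1,2)='.' (+2 fires, +4 burnt)
Step 8: cell (1,2)='.' (+0 fires, +2 burnt)
  fire out at step 8

4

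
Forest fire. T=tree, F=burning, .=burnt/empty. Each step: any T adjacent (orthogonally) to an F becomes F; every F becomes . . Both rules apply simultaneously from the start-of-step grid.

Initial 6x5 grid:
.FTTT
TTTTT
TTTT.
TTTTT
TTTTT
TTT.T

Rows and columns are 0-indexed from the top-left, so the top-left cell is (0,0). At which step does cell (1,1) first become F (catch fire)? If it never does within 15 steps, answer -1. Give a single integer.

Step 1: cell (1,1)='F' (+2 fires, +1 burnt)
  -> target ignites at step 1
Step 2: cell (1,1)='.' (+4 fires, +2 burnt)
Step 3: cell (1,1)='.' (+5 fires, +4 burnt)
Step 4: cell (1,1)='.' (+5 fires, +5 burnt)
Step 5: cell (1,1)='.' (+4 fires, +5 burnt)
Step 6: cell (1,1)='.' (+4 fires, +4 burnt)
Step 7: cell (1,1)='.' (+1 fires, +4 burnt)
Step 8: cell (1,1)='.' (+1 fires, +1 burnt)
Step 9: cell (1,1)='.' (+0 fires, +1 burnt)
  fire out at step 9

1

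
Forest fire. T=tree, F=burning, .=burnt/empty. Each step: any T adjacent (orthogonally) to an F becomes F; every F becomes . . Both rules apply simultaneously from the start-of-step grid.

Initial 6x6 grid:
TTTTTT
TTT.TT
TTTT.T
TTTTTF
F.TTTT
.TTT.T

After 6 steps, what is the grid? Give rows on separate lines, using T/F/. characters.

Step 1: 4 trees catch fire, 2 burn out
  TTTTTT
  TTT.TT
  TTTT.F
  FTTTF.
  ..TTTF
  .TTT.T
Step 2: 6 trees catch fire, 4 burn out
  TTTTTT
  TTT.TF
  FTTT..
  .FTF..
  ..TTF.
  .TTT.F
Step 3: 7 trees catch fire, 6 burn out
  TTTTTF
  FTT.F.
  .FTF..
  ..F...
  ..TF..
  .TTT..
Step 4: 6 trees catch fire, 7 burn out
  FTTTF.
  .FT...
  ..F...
  ......
  ..F...
  .TTF..
Step 5: 4 trees catch fire, 6 burn out
  .FTF..
  ..F...
  ......
  ......
  ......
  .TF...
Step 6: 2 trees catch fire, 4 burn out
  ..F...
  ......
  ......
  ......
  ......
  .F....

..F...
......
......
......
......
.F....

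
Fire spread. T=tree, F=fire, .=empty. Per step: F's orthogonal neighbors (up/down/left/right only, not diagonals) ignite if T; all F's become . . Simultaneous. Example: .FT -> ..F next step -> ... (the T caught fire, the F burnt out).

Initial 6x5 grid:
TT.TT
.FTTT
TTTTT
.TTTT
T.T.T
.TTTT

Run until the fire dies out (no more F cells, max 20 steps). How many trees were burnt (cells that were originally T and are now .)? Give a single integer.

Step 1: +3 fires, +1 burnt (F count now 3)
Step 2: +5 fires, +3 burnt (F count now 5)
Step 3: +4 fires, +5 burnt (F count now 4)
Step 4: +4 fires, +4 burnt (F count now 4)
Step 5: +2 fires, +4 burnt (F count now 2)
Step 6: +3 fires, +2 burnt (F count now 3)
Step 7: +1 fires, +3 burnt (F count now 1)
Step 8: +0 fires, +1 burnt (F count now 0)
Fire out after step 8
Initially T: 23, now '.': 29
Total burnt (originally-T cells now '.'): 22

Answer: 22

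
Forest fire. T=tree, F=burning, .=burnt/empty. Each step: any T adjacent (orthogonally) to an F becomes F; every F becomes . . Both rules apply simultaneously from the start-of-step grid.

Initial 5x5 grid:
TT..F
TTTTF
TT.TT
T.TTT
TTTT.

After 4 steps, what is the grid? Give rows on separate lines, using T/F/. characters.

Step 1: 2 trees catch fire, 2 burn out
  TT...
  TTTF.
  TT.TF
  T.TTT
  TTTT.
Step 2: 3 trees catch fire, 2 burn out
  TT...
  TTF..
  TT.F.
  T.TTF
  TTTT.
Step 3: 2 trees catch fire, 3 burn out
  TT...
  TF...
  TT...
  T.TF.
  TTTT.
Step 4: 5 trees catch fire, 2 burn out
  TF...
  F....
  TF...
  T.F..
  TTTF.

TF...
F....
TF...
T.F..
TTTF.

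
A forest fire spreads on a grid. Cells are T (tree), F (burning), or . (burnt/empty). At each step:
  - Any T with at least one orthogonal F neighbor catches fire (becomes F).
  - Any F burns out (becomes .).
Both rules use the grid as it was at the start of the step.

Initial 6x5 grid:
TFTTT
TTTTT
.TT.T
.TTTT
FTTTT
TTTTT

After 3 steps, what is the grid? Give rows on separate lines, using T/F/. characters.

Step 1: 5 trees catch fire, 2 burn out
  F.FTT
  TFTTT
  .TT.T
  .TTTT
  .FTTT
  FTTTT
Step 2: 7 trees catch fire, 5 burn out
  ...FT
  F.FTT
  .FT.T
  .FTTT
  ..FTT
  .FTTT
Step 3: 6 trees catch fire, 7 burn out
  ....F
  ...FT
  ..F.T
  ..FTT
  ...FT
  ..FTT

....F
...FT
..F.T
..FTT
...FT
..FTT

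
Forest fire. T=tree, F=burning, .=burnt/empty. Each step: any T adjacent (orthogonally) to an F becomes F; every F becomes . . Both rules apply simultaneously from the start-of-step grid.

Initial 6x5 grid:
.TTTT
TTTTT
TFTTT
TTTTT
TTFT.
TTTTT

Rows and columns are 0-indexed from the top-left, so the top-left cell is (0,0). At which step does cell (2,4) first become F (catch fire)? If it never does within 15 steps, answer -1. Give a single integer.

Step 1: cell (2,4)='T' (+8 fires, +2 burnt)
Step 2: cell (2,4)='T' (+9 fires, +8 burnt)
Step 3: cell (2,4)='F' (+6 fires, +9 burnt)
  -> target ignites at step 3
Step 4: cell (2,4)='.' (+2 fires, +6 burnt)
Step 5: cell (2,4)='.' (+1 fires, +2 burnt)
Step 6: cell (2,4)='.' (+0 fires, +1 burnt)
  fire out at step 6

3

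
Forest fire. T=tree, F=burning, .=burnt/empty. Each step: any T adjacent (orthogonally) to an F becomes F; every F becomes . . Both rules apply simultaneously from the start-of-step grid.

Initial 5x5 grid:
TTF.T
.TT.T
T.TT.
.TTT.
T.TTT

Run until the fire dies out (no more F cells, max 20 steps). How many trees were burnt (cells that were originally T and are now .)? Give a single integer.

Step 1: +2 fires, +1 burnt (F count now 2)
Step 2: +3 fires, +2 burnt (F count now 3)
Step 3: +2 fires, +3 burnt (F count now 2)
Step 4: +3 fires, +2 burnt (F count now 3)
Step 5: +1 fires, +3 burnt (F count now 1)
Step 6: +1 fires, +1 burnt (F count now 1)
Step 7: +0 fires, +1 burnt (F count now 0)
Fire out after step 7
Initially T: 16, now '.': 21
Total burnt (originally-T cells now '.'): 12

Answer: 12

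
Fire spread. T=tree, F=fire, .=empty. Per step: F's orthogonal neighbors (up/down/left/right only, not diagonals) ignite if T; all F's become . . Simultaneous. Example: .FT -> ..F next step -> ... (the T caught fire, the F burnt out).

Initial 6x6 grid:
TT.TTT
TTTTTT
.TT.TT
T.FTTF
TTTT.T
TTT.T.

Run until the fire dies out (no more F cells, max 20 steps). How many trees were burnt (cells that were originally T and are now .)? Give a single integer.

Step 1: +6 fires, +2 burnt (F count now 6)
Step 2: +7 fires, +6 burnt (F count now 7)
Step 3: +6 fires, +7 burnt (F count now 6)
Step 4: +6 fires, +6 burnt (F count now 6)
Step 5: +1 fires, +6 burnt (F count now 1)
Step 6: +0 fires, +1 burnt (F count now 0)
Fire out after step 6
Initially T: 27, now '.': 35
Total burnt (originally-T cells now '.'): 26

Answer: 26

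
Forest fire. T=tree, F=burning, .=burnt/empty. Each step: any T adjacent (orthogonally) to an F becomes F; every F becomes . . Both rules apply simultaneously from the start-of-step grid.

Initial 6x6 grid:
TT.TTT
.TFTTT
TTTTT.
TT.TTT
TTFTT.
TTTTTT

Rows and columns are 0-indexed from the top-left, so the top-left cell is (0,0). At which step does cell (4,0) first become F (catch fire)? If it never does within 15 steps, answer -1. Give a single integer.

Step 1: cell (4,0)='T' (+6 fires, +2 burnt)
Step 2: cell (4,0)='F' (+11 fires, +6 burnt)
  -> target ignites at step 2
Step 3: cell (4,0)='.' (+9 fires, +11 burnt)
Step 4: cell (4,0)='.' (+3 fires, +9 burnt)
Step 5: cell (4,0)='.' (+0 fires, +3 burnt)
  fire out at step 5

2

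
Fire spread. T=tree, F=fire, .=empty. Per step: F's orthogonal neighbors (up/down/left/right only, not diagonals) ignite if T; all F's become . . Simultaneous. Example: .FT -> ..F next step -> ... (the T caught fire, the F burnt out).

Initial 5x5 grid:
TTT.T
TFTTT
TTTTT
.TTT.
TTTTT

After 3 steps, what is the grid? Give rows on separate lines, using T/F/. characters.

Step 1: 4 trees catch fire, 1 burn out
  TFT.T
  F.FTT
  TFTTT
  .TTT.
  TTTTT
Step 2: 6 trees catch fire, 4 burn out
  F.F.T
  ...FT
  F.FTT
  .FTT.
  TTTTT
Step 3: 4 trees catch fire, 6 burn out
  ....T
  ....F
  ...FT
  ..FT.
  TFTTT

....T
....F
...FT
..FT.
TFTTT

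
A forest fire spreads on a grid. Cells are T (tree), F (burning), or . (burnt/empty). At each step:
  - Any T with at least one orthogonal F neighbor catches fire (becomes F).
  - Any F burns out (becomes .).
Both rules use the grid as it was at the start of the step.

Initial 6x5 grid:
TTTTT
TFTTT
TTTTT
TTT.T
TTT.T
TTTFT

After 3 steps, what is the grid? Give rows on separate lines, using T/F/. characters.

Step 1: 6 trees catch fire, 2 burn out
  TFTTT
  F.FTT
  TFTTT
  TTT.T
  TTT.T
  TTF.F
Step 2: 9 trees catch fire, 6 burn out
  F.FTT
  ...FT
  F.FTT
  TFT.T
  TTF.F
  TF...
Step 3: 8 trees catch fire, 9 burn out
  ...FT
  ....F
  ...FT
  F.F.F
  TF...
  F....

...FT
....F
...FT
F.F.F
TF...
F....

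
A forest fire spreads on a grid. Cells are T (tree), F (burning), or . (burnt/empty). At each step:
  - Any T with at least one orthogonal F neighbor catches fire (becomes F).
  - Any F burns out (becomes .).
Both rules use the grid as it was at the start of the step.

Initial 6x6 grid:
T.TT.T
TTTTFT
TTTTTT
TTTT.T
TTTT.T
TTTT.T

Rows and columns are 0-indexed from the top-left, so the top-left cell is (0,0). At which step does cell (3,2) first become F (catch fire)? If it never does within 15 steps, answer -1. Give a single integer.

Step 1: cell (3,2)='T' (+3 fires, +1 burnt)
Step 2: cell (3,2)='T' (+5 fires, +3 burnt)
Step 3: cell (3,2)='T' (+5 fires, +5 burnt)
Step 4: cell (3,2)='F' (+5 fires, +5 burnt)
  -> target ignites at step 4
Step 5: cell (3,2)='.' (+6 fires, +5 burnt)
Step 6: cell (3,2)='.' (+3 fires, +6 burnt)
Step 7: cell (3,2)='.' (+2 fires, +3 burnt)
Step 8: cell (3,2)='.' (+1 fires, +2 burnt)
Step 9: cell (3,2)='.' (+0 fires, +1 burnt)
  fire out at step 9

4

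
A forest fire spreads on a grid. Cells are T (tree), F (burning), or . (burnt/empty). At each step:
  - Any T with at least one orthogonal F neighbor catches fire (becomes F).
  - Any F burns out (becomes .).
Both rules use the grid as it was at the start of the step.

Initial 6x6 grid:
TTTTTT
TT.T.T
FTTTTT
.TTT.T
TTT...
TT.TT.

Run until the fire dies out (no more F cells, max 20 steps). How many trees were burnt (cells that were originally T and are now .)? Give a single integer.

Answer: 24

Derivation:
Step 1: +2 fires, +1 burnt (F count now 2)
Step 2: +4 fires, +2 burnt (F count now 4)
Step 3: +4 fires, +4 burnt (F count now 4)
Step 4: +7 fires, +4 burnt (F count now 7)
Step 5: +3 fires, +7 burnt (F count now 3)
Step 6: +3 fires, +3 burnt (F count now 3)
Step 7: +1 fires, +3 burnt (F count now 1)
Step 8: +0 fires, +1 burnt (F count now 0)
Fire out after step 8
Initially T: 26, now '.': 34
Total burnt (originally-T cells now '.'): 24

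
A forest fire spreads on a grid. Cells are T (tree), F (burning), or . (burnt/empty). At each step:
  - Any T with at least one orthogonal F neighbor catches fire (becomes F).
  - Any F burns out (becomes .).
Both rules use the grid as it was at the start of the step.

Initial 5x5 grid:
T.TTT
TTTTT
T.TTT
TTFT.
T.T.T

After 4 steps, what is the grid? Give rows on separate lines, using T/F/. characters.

Step 1: 4 trees catch fire, 1 burn out
  T.TTT
  TTTTT
  T.FTT
  TF.F.
  T.F.T
Step 2: 3 trees catch fire, 4 burn out
  T.TTT
  TTFTT
  T..FT
  F....
  T...T
Step 3: 6 trees catch fire, 3 burn out
  T.FTT
  TF.FT
  F...F
  .....
  F...T
Step 4: 3 trees catch fire, 6 burn out
  T..FT
  F...F
  .....
  .....
  ....T

T..FT
F...F
.....
.....
....T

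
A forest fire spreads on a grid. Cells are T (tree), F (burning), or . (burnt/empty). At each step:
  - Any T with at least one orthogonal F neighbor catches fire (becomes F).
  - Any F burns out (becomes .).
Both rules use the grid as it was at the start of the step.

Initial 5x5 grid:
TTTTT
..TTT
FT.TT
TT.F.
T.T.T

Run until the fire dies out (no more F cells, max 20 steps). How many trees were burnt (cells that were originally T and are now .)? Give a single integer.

Step 1: +3 fires, +2 burnt (F count now 3)
Step 2: +4 fires, +3 burnt (F count now 4)
Step 3: +3 fires, +4 burnt (F count now 3)
Step 4: +2 fires, +3 burnt (F count now 2)
Step 5: +1 fires, +2 burnt (F count now 1)
Step 6: +1 fires, +1 burnt (F count now 1)
Step 7: +0 fires, +1 burnt (F count now 0)
Fire out after step 7
Initially T: 16, now '.': 23
Total burnt (originally-T cells now '.'): 14

Answer: 14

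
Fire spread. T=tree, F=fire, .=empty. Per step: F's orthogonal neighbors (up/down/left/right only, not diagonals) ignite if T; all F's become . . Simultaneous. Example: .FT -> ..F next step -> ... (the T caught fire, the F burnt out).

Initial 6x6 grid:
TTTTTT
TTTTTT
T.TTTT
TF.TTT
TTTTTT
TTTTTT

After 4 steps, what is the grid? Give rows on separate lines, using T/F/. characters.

Step 1: 2 trees catch fire, 1 burn out
  TTTTTT
  TTTTTT
  T.TTTT
  F..TTT
  TFTTTT
  TTTTTT
Step 2: 4 trees catch fire, 2 burn out
  TTTTTT
  TTTTTT
  F.TTTT
  ...TTT
  F.FTTT
  TFTTTT
Step 3: 4 trees catch fire, 4 burn out
  TTTTTT
  FTTTTT
  ..TTTT
  ...TTT
  ...FTT
  F.FTTT
Step 4: 5 trees catch fire, 4 burn out
  FTTTTT
  .FTTTT
  ..TTTT
  ...FTT
  ....FT
  ...FTT

FTTTTT
.FTTTT
..TTTT
...FTT
....FT
...FTT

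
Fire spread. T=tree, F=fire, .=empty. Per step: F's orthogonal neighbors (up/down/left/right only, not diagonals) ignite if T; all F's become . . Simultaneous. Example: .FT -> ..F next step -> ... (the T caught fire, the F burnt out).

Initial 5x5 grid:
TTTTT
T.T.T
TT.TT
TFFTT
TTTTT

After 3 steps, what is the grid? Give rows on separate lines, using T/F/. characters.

Step 1: 5 trees catch fire, 2 burn out
  TTTTT
  T.T.T
  TF.TT
  F..FT
  TFFTT
Step 2: 5 trees catch fire, 5 burn out
  TTTTT
  T.T.T
  F..FT
  ....F
  F..FT
Step 3: 3 trees catch fire, 5 burn out
  TTTTT
  F.T.T
  ....F
  .....
  ....F

TTTTT
F.T.T
....F
.....
....F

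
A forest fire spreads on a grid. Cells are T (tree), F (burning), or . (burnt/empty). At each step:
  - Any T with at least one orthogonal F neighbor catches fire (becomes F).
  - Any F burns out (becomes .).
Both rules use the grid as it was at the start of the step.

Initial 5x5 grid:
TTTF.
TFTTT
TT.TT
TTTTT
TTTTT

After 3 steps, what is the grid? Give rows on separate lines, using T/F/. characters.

Step 1: 6 trees catch fire, 2 burn out
  TFF..
  F.FFT
  TF.TT
  TTTTT
  TTTTT
Step 2: 5 trees catch fire, 6 burn out
  F....
  ....F
  F..FT
  TFTTT
  TTTTT
Step 3: 5 trees catch fire, 5 burn out
  .....
  .....
  ....F
  F.FFT
  TFTTT

.....
.....
....F
F.FFT
TFTTT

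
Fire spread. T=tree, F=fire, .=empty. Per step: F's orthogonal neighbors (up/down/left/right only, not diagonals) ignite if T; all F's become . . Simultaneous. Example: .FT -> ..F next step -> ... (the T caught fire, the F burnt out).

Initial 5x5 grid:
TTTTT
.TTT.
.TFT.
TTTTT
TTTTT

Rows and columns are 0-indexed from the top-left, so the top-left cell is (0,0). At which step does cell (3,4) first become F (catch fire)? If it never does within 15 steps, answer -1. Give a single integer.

Step 1: cell (3,4)='T' (+4 fires, +1 burnt)
Step 2: cell (3,4)='T' (+6 fires, +4 burnt)
Step 3: cell (3,4)='F' (+6 fires, +6 burnt)
  -> target ignites at step 3
Step 4: cell (3,4)='.' (+4 fires, +6 burnt)
Step 5: cell (3,4)='.' (+0 fires, +4 burnt)
  fire out at step 5

3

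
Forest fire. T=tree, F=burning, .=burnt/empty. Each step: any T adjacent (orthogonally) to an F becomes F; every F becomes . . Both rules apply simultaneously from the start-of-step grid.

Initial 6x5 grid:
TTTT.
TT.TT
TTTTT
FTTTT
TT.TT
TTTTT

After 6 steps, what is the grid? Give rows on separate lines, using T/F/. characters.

Step 1: 3 trees catch fire, 1 burn out
  TTTT.
  TT.TT
  FTTTT
  .FTTT
  FT.TT
  TTTTT
Step 2: 5 trees catch fire, 3 burn out
  TTTT.
  FT.TT
  .FTTT
  ..FTT
  .F.TT
  FTTTT
Step 3: 5 trees catch fire, 5 burn out
  FTTT.
  .F.TT
  ..FTT
  ...FT
  ...TT
  .FTTT
Step 4: 5 trees catch fire, 5 burn out
  .FTT.
  ...TT
  ...FT
  ....F
  ...FT
  ..FTT
Step 5: 5 trees catch fire, 5 burn out
  ..FT.
  ...FT
  ....F
  .....
  ....F
  ...FT
Step 6: 3 trees catch fire, 5 burn out
  ...F.
  ....F
  .....
  .....
  .....
  ....F

...F.
....F
.....
.....
.....
....F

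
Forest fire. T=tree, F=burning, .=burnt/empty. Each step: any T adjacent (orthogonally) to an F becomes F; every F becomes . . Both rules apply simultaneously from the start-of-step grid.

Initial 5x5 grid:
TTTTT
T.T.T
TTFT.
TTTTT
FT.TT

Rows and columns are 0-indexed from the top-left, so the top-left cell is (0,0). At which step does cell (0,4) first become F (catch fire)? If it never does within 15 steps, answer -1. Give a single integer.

Step 1: cell (0,4)='T' (+6 fires, +2 burnt)
Step 2: cell (0,4)='T' (+4 fires, +6 burnt)
Step 3: cell (0,4)='T' (+5 fires, +4 burnt)
Step 4: cell (0,4)='F' (+3 fires, +5 burnt)
  -> target ignites at step 4
Step 5: cell (0,4)='.' (+1 fires, +3 burnt)
Step 6: cell (0,4)='.' (+0 fires, +1 burnt)
  fire out at step 6

4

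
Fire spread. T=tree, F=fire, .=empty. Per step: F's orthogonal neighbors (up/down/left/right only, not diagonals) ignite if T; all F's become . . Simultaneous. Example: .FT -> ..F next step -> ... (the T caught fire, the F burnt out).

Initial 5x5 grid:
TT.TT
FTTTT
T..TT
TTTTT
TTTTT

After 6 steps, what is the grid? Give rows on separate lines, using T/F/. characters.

Step 1: 3 trees catch fire, 1 burn out
  FT.TT
  .FTTT
  F..TT
  TTTTT
  TTTTT
Step 2: 3 trees catch fire, 3 burn out
  .F.TT
  ..FTT
  ...TT
  FTTTT
  TTTTT
Step 3: 3 trees catch fire, 3 burn out
  ...TT
  ...FT
  ...TT
  .FTTT
  FTTTT
Step 4: 5 trees catch fire, 3 burn out
  ...FT
  ....F
  ...FT
  ..FTT
  .FTTT
Step 5: 4 trees catch fire, 5 burn out
  ....F
  .....
  ....F
  ...FT
  ..FTT
Step 6: 2 trees catch fire, 4 burn out
  .....
  .....
  .....
  ....F
  ...FT

.....
.....
.....
....F
...FT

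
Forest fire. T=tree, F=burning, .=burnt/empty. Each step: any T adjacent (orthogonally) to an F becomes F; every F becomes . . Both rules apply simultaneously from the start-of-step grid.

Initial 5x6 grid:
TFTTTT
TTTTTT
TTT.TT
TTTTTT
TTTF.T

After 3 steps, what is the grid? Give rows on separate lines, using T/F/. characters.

Step 1: 5 trees catch fire, 2 burn out
  F.FTTT
  TFTTTT
  TTT.TT
  TTTFTT
  TTF..T
Step 2: 7 trees catch fire, 5 burn out
  ...FTT
  F.FTTT
  TFT.TT
  TTF.FT
  TF...T
Step 3: 8 trees catch fire, 7 burn out
  ....FT
  ...FTT
  F.F.FT
  TF...F
  F....T

....FT
...FTT
F.F.FT
TF...F
F....T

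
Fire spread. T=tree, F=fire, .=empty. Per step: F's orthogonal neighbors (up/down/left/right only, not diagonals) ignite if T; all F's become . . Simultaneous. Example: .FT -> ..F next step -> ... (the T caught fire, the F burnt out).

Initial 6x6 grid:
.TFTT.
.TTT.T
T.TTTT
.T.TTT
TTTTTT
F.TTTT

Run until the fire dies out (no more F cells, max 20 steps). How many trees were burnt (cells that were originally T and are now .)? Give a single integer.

Answer: 25

Derivation:
Step 1: +4 fires, +2 burnt (F count now 4)
Step 2: +5 fires, +4 burnt (F count now 5)
Step 3: +3 fires, +5 burnt (F count now 3)
Step 4: +4 fires, +3 burnt (F count now 4)
Step 5: +4 fires, +4 burnt (F count now 4)
Step 6: +4 fires, +4 burnt (F count now 4)
Step 7: +1 fires, +4 burnt (F count now 1)
Step 8: +0 fires, +1 burnt (F count now 0)
Fire out after step 8
Initially T: 26, now '.': 35
Total burnt (originally-T cells now '.'): 25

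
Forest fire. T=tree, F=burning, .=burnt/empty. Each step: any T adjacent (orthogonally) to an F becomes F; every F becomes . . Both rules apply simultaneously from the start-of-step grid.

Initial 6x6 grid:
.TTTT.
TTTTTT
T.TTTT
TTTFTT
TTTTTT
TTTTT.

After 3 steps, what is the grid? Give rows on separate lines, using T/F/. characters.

Step 1: 4 trees catch fire, 1 burn out
  .TTTT.
  TTTTTT
  T.TFTT
  TTF.FT
  TTTFTT
  TTTTT.
Step 2: 8 trees catch fire, 4 burn out
  .TTTT.
  TTTFTT
  T.F.FT
  TF...F
  TTF.FT
  TTTFT.
Step 3: 9 trees catch fire, 8 burn out
  .TTFT.
  TTF.FT
  T....F
  F.....
  TF...F
  TTF.F.

.TTFT.
TTF.FT
T....F
F.....
TF...F
TTF.F.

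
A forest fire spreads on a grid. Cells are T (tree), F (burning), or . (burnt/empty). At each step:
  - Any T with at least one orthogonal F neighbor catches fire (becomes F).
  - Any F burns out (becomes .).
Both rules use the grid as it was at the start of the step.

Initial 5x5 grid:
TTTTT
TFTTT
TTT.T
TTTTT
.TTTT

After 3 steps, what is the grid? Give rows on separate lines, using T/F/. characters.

Step 1: 4 trees catch fire, 1 burn out
  TFTTT
  F.FTT
  TFT.T
  TTTTT
  .TTTT
Step 2: 6 trees catch fire, 4 burn out
  F.FTT
  ...FT
  F.F.T
  TFTTT
  .TTTT
Step 3: 5 trees catch fire, 6 burn out
  ...FT
  ....F
  ....T
  F.FTT
  .FTTT

...FT
....F
....T
F.FTT
.FTTT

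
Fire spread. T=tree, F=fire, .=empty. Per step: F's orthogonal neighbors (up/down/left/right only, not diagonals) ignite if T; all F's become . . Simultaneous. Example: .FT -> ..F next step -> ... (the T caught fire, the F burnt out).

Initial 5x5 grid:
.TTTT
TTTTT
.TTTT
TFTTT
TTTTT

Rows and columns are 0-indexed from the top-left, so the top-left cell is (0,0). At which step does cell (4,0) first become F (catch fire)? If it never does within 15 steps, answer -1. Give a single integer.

Step 1: cell (4,0)='T' (+4 fires, +1 burnt)
Step 2: cell (4,0)='F' (+5 fires, +4 burnt)
  -> target ignites at step 2
Step 3: cell (4,0)='.' (+6 fires, +5 burnt)
Step 4: cell (4,0)='.' (+4 fires, +6 burnt)
Step 5: cell (4,0)='.' (+2 fires, +4 burnt)
Step 6: cell (4,0)='.' (+1 fires, +2 burnt)
Step 7: cell (4,0)='.' (+0 fires, +1 burnt)
  fire out at step 7

2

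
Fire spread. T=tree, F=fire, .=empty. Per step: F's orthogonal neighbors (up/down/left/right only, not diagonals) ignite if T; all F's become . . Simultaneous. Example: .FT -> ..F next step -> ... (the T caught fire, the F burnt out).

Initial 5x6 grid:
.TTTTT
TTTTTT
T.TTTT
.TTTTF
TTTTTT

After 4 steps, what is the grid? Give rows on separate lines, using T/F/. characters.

Step 1: 3 trees catch fire, 1 burn out
  .TTTTT
  TTTTTT
  T.TTTF
  .TTTF.
  TTTTTF
Step 2: 4 trees catch fire, 3 burn out
  .TTTTT
  TTTTTF
  T.TTF.
  .TTF..
  TTTTF.
Step 3: 5 trees catch fire, 4 burn out
  .TTTTF
  TTTTF.
  T.TF..
  .TF...
  TTTF..
Step 4: 5 trees catch fire, 5 burn out
  .TTTF.
  TTTF..
  T.F...
  .F....
  TTF...

.TTTF.
TTTF..
T.F...
.F....
TTF...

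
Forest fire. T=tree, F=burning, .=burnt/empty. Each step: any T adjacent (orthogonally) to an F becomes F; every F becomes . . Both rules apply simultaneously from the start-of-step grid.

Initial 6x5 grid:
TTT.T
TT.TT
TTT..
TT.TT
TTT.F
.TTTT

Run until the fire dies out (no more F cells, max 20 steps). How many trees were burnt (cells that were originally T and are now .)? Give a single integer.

Answer: 19

Derivation:
Step 1: +2 fires, +1 burnt (F count now 2)
Step 2: +2 fires, +2 burnt (F count now 2)
Step 3: +1 fires, +2 burnt (F count now 1)
Step 4: +2 fires, +1 burnt (F count now 2)
Step 5: +1 fires, +2 burnt (F count now 1)
Step 6: +2 fires, +1 burnt (F count now 2)
Step 7: +2 fires, +2 burnt (F count now 2)
Step 8: +3 fires, +2 burnt (F count now 3)
Step 9: +2 fires, +3 burnt (F count now 2)
Step 10: +2 fires, +2 burnt (F count now 2)
Step 11: +0 fires, +2 burnt (F count now 0)
Fire out after step 11
Initially T: 22, now '.': 27
Total burnt (originally-T cells now '.'): 19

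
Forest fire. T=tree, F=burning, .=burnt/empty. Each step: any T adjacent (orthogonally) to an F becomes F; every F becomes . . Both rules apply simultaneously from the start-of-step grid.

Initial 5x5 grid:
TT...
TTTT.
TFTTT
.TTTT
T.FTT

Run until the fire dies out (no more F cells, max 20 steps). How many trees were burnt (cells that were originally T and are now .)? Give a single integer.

Answer: 16

Derivation:
Step 1: +6 fires, +2 burnt (F count now 6)
Step 2: +6 fires, +6 burnt (F count now 6)
Step 3: +4 fires, +6 burnt (F count now 4)
Step 4: +0 fires, +4 burnt (F count now 0)
Fire out after step 4
Initially T: 17, now '.': 24
Total burnt (originally-T cells now '.'): 16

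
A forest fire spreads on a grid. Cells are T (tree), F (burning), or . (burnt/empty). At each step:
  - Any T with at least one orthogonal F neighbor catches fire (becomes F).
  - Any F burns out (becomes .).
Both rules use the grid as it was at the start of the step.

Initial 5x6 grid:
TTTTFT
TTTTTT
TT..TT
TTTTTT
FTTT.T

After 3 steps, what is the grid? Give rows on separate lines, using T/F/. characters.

Step 1: 5 trees catch fire, 2 burn out
  TTTF.F
  TTTTFT
  TT..TT
  FTTTTT
  .FTT.T
Step 2: 7 trees catch fire, 5 burn out
  TTF...
  TTTF.F
  FT..FT
  .FTTTT
  ..FT.T
Step 3: 8 trees catch fire, 7 burn out
  TF....
  FTF...
  .F...F
  ..FTFT
  ...F.T

TF....
FTF...
.F...F
..FTFT
...F.T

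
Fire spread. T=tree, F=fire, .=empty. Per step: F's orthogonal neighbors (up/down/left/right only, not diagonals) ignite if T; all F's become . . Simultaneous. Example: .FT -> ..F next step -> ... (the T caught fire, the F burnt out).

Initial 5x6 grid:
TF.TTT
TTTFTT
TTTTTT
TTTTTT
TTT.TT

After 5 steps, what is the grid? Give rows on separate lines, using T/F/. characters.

Step 1: 6 trees catch fire, 2 burn out
  F..FTT
  TFF.FT
  TTTFTT
  TTTTTT
  TTT.TT
Step 2: 7 trees catch fire, 6 burn out
  ....FT
  F....F
  TFF.FT
  TTTFTT
  TTT.TT
Step 3: 6 trees catch fire, 7 burn out
  .....F
  ......
  F....F
  TFF.FT
  TTT.TT
Step 4: 5 trees catch fire, 6 burn out
  ......
  ......
  ......
  F....F
  TFF.FT
Step 5: 2 trees catch fire, 5 burn out
  ......
  ......
  ......
  ......
  F....F

......
......
......
......
F....F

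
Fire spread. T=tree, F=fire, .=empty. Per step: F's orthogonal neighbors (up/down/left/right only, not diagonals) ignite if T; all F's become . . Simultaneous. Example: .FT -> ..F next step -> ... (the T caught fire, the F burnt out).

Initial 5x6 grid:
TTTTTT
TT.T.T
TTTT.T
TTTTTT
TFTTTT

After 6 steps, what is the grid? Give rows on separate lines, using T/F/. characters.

Step 1: 3 trees catch fire, 1 burn out
  TTTTTT
  TT.T.T
  TTTT.T
  TFTTTT
  F.FTTT
Step 2: 4 trees catch fire, 3 burn out
  TTTTTT
  TT.T.T
  TFTT.T
  F.FTTT
  ...FTT
Step 3: 5 trees catch fire, 4 burn out
  TTTTTT
  TF.T.T
  F.FT.T
  ...FTT
  ....FT
Step 4: 5 trees catch fire, 5 burn out
  TFTTTT
  F..T.T
  ...F.T
  ....FT
  .....F
Step 5: 4 trees catch fire, 5 burn out
  F.FTTT
  ...F.T
  .....T
  .....F
  ......
Step 6: 2 trees catch fire, 4 burn out
  ...FTT
  .....T
  .....F
  ......
  ......

...FTT
.....T
.....F
......
......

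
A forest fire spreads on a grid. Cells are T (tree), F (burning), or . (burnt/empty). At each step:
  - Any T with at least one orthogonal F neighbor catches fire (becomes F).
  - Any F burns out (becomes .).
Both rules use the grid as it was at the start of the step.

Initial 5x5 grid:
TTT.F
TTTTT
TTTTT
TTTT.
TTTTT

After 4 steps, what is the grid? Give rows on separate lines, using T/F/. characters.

Step 1: 1 trees catch fire, 1 burn out
  TTT..
  TTTTF
  TTTTT
  TTTT.
  TTTTT
Step 2: 2 trees catch fire, 1 burn out
  TTT..
  TTTF.
  TTTTF
  TTTT.
  TTTTT
Step 3: 2 trees catch fire, 2 burn out
  TTT..
  TTF..
  TTTF.
  TTTT.
  TTTTT
Step 4: 4 trees catch fire, 2 burn out
  TTF..
  TF...
  TTF..
  TTTF.
  TTTTT

TTF..
TF...
TTF..
TTTF.
TTTTT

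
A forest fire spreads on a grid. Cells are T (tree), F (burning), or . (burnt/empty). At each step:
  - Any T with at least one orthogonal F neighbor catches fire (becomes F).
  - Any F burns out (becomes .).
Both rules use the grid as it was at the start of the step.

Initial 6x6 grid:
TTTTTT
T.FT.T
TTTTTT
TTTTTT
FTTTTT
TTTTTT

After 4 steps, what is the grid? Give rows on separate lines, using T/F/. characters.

Step 1: 6 trees catch fire, 2 burn out
  TTFTTT
  T..F.T
  TTFTTT
  FTTTTT
  .FTTTT
  FTTTTT
Step 2: 9 trees catch fire, 6 burn out
  TF.FTT
  T....T
  FF.FTT
  .FFTTT
  ..FTTT
  .FTTTT
Step 3: 7 trees catch fire, 9 burn out
  F...FT
  F....T
  ....FT
  ...FTT
  ...FTT
  ..FTTT
Step 4: 5 trees catch fire, 7 burn out
  .....F
  .....T
  .....F
  ....FT
  ....FT
  ...FTT

.....F
.....T
.....F
....FT
....FT
...FTT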